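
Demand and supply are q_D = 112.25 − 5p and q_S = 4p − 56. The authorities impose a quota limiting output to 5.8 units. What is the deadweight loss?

37.90

In inverse form: demand p = 22.45 − 0.2q, supply p = 14 + 0.25q.
Competitive equilibrium: 22.45 − 0.2q = 14 + 0.25q → q* = 18.7778, p* = 18.6944.
At q = 5.8: demand price = 22.45 − 0.2·5.8 = 21.29; supply price = 14 + 0.25·5.8 = 15.45.
Δq = 18.7778 − 5.8 = 12.9778; wedge = 21.29 − 15.45 = 5.84.
Deadweight loss = ½ × 12.9778 × 5.84 = 37.90.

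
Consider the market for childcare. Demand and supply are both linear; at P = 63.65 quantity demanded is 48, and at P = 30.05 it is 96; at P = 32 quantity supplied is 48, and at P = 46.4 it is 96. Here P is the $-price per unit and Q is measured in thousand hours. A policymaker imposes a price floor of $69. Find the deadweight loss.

$771.96 thousand

Demand slope = (30.05 − 63.65)/(96 − 48) = −0.7, so P = 97.25 − 0.7Q.
Supply slope = (46.4 − 32)/(96 − 48) = 0.3, so P = 17.6 + 0.3Q.
Competitive equilibrium: 97.25 − 0.7Q = 17.6 + 0.3Q → Q* = 79.65, P* = 41.495.
At the floor P = 69, quantity demanded = (97.25 − 69)/0.7 = 40.35714.
Sellers' marginal cost at Q' = 40.35714: 17.6 + 0.3·40.35714 = 29.70714.
ΔQ = 79.65 − 40.35714 = 39.29286; wedge = 69 − 29.70714 = 39.29286.
Deadweight loss = ½ × 39.29286 × 39.29286 = $771.96 thousand.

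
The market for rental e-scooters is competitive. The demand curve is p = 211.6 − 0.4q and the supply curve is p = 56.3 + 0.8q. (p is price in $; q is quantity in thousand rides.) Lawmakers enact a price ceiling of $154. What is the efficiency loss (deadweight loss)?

$31.90 thousand

Competitive equilibrium: 211.6 − 0.4q = 56.3 + 0.8q → q* = 129.4167, p* = 159.8333.
At the ceiling p = 154, quantity supplied = (154 − 56.3)/0.8 = 122.125.
Willingness to pay at q' = 122.125: 211.6 − 0.4·122.125 = 162.75.
Δq = 129.4167 − 122.125 = 7.2917; wedge = 162.75 − 154 = 8.75.
DWL = ½ × 7.2917 × 8.75 = $31.90 thousand.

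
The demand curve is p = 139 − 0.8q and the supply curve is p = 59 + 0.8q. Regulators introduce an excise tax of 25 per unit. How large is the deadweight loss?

Competitive equilibrium: 139 − 0.8q = 59 + 0.8q → q* = 50, p* = 99.
With the tax, the buyer price exceeds the seller price by 25: (139 − 0.8q) − (59 + 0.8q) = 25 → q' = 34.375.
Δq = 50 − 34.375 = 15.625; the wedge equals the tax, 25.
Deadweight loss = ½ × 15.625 × 25 = 195.31.

195.31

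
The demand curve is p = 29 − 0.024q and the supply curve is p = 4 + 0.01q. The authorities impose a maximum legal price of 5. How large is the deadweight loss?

6861.18

Competitive equilibrium: 29 − 0.024q = 4 + 0.01q → q* = 735.2941, p* = 11.3529.
At the ceiling p = 5, quantity supplied = (5 − 4)/0.01 = 100.
Willingness to pay at q' = 100: 29 − 0.024·100 = 26.6.
Δq = 735.2941 − 100 = 635.2941; wedge = 26.6 − 5 = 21.6.
DWL = ½ × 635.2941 × 21.6 = 6861.18.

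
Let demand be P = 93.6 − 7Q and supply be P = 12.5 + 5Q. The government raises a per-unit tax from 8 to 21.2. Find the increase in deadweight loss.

16.06

Competitive equilibrium: 93.6 − 7Q = 12.5 + 5Q → Q* = 6.7583, P* = 46.2917.
For a per-unit tax t: ΔQ = t/12, so DWL = ½·t·(t/12) = t²/24.
At t = 8: DWL = 2.667. At t = 21.2: DWL = 18.727.
Increase = 18.727 − 2.667 = 16.06.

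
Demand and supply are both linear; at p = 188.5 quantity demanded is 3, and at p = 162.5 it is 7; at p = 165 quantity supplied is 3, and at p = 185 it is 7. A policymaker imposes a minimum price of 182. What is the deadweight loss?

6.26

Demand slope = (162.5 − 188.5)/(7 − 3) = −6.5, so p = 208 − 6.5q.
Supply slope = (185 − 165)/(7 − 3) = 5, so p = 150 + 5q.
Competitive equilibrium: 208 − 6.5q = 150 + 5q → q* = 5.0435, p* = 175.2174.
At the floor p = 182, quantity demanded = (208 − 182)/6.5 = 4.
Sellers' marginal cost at q' = 4: 150 + 5·4 = 170.
Δq = 5.0435 − 4 = 1.0435; wedge = 182 − 170 = 12.
DWL = ½ × 1.0435 × 12 = 6.26.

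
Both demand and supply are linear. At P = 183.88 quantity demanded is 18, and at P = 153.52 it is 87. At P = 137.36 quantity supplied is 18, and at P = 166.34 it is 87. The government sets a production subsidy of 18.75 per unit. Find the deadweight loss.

204.40

Demand slope = (153.52 − 183.88)/(87 − 18) = −0.44, so P = 191.8 − 0.44Q.
Supply slope = (166.34 − 137.36)/(87 − 18) = 0.42, so P = 129.8 + 0.42Q.
Competitive equilibrium: 191.8 − 0.44Q = 129.8 + 0.42Q → Q* = 72.093, P* = 160.0791.
The subsidy lowers effective supply by 18.75: P = 111.05 + 0.42Q.
New quantity: 191.8 − 0.44Q = 111.05 + 0.42Q → Q' = 93.8953.
Overproduction ΔQ = 93.8953 − 72.093 = 21.8023; wedge = subsidy = 18.75.
Deadweight loss = ½ × 21.8023 × 18.75 = 204.40.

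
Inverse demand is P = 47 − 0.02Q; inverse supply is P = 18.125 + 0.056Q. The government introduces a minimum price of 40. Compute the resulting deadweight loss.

Competitive equilibrium: 47 − 0.02Q = 18.125 + 0.056Q → Q* = 379.9342, P* = 39.4013.
At the floor P = 40, quantity demanded = (47 − 40)/0.02 = 350.
Sellers' marginal cost at Q' = 350: 18.125 + 0.056·350 = 37.725.
ΔQ = 379.9342 − 350 = 29.9342; wedge = 40 − 37.725 = 2.275.
DWL = ½ × 29.9342 × 2.275 = 34.05.

34.05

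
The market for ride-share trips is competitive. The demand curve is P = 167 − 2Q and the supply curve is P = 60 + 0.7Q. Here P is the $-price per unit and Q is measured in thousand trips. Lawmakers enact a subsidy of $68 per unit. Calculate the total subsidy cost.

Competitive equilibrium: 167 − 2Q = 60 + 0.7Q → Q* = 39.6296, P* = 87.7407.
The subsidy lowers effective supply by 68: P = 0.7Q − 8.
New quantity: 167 − 2Q = 0.7Q − 8 → Q' = 64.8148.
Total subsidy cost = 68 × 64.8148 = $4407.41 thousand.

$4407.41 thousand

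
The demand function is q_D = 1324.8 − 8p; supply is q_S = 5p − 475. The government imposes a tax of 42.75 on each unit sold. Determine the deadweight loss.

In inverse form: demand p = 165.6 − 0.125q, supply p = 95 + 0.2q.
Competitive equilibrium: 165.6 − 0.125q = 95 + 0.2q → q* = 217.23077, p* = 138.44615.
With the tax, the buyer price exceeds the seller price by 42.75: (165.6 − 0.125q) − (95 + 0.2q) = 42.75 → q' = 85.69231.
Δq = 217.23077 − 85.69231 = 131.53846; the wedge equals the tax, 42.75.
The triangle = ½ × 131.53846 × 42.75 = 2811.63.

2811.63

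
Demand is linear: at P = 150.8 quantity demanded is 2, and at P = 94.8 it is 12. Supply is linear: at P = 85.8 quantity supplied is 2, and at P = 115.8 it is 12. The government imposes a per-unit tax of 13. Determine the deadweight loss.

Demand slope = (94.8 − 150.8)/(12 − 2) = −5.6, so P = 162 − 5.6Q.
Supply slope = (115.8 − 85.8)/(12 − 2) = 3, so P = 79.8 + 3Q.
Competitive equilibrium: 162 − 5.6Q = 79.8 + 3Q → Q* = 9.5581, P* = 108.4744.
With the tax, the buyer price exceeds the seller price by 13: (162 − 5.6Q) − (79.8 + 3Q) = 13 → Q' = 8.0465.
ΔQ = 9.5581 − 8.0465 = 1.5116; the wedge equals the tax, 13.
The triangle = ½ × 1.5116 × 13 = 9.83.

9.83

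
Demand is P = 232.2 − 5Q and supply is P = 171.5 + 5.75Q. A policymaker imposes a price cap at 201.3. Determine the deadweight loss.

1.16

Competitive equilibrium: 232.2 − 5Q = 171.5 + 5.75Q → Q* = 5.6465, P* = 203.9674.
At the ceiling P = 201.3, quantity supplied = (201.3 − 171.5)/5.75 = 5.1826.
Willingness to pay at Q' = 5.1826: 232.2 − 5·5.1826 = 206.287.
ΔQ = 5.6465 − 5.1826 = 0.4639; wedge = 206.287 − 201.3 = 4.987.
DWL = ½ × 0.4639 × 4.987 = 1.16.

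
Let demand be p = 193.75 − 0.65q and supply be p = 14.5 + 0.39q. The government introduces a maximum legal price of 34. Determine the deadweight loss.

7784.89

Competitive equilibrium: 193.75 − 0.65q = 14.5 + 0.39q → q* = 172.3558, p* = 81.7188.
At the ceiling p = 34, quantity supplied = (34 − 14.5)/0.39 = 50.
Willingness to pay at q' = 50: 193.75 − 0.65·50 = 161.25.
Δq = 172.3558 − 50 = 122.3558; wedge = 161.25 − 34 = 127.25.
Welfare loss = ½ × 122.3558 × 127.25 = 7784.89.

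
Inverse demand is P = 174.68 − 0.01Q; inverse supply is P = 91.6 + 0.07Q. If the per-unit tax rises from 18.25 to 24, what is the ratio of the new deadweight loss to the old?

Competitive equilibrium: 174.68 − 0.01Q = 91.6 + 0.07Q → Q* = 1038.5, P* = 164.295.
For a per-unit tax t: ΔQ = t/0.08, so DWL = ½·t·(t/0.08) = t²/0.16.
At t = 18.25: DWL = 2081.641. At t = 24: DWL = 3600.
Ratio = (24/18.25)² = 1.729.

1.729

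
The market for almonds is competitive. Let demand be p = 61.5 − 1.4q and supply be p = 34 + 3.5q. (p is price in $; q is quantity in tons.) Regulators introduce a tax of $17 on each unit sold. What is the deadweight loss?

$29.49

Competitive equilibrium: 61.5 − 1.4q = 34 + 3.5q → q* = 5.6122, p* = 53.6429.
With the tax, the buyer price exceeds the seller price by 17: (61.5 − 1.4q) − (34 + 3.5q) = 17 → q' = 2.1429.
Δq = 5.6122 − 2.1429 = 3.4693; the wedge equals the tax, 17.
Welfare loss = ½ × 3.4693 × 17 = $29.49.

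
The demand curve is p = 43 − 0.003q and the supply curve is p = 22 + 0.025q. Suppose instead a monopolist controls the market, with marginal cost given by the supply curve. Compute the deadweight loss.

73.75

Competitive equilibrium: 43 − 0.003q = 22 + 0.025q → q* = 750, p* = 40.75.
Marginal revenue: MR = 43 − 0.006q. Set MR = MC: 43 − 0.006q = 22 + 0.025q → q_m = 677.4194.
Price p_m = 43 − 0.003·677.4194 = 40.9677; MC(q_m) = 22 + 0.025·677.4194 = 38.9355.
Competitive q* = 750, so Δq = 72.5806; wedge = 40.9677 − 38.9355 = 2.0322.
Deadweight loss = ½ × 72.5806 × 2.0322 = 73.75.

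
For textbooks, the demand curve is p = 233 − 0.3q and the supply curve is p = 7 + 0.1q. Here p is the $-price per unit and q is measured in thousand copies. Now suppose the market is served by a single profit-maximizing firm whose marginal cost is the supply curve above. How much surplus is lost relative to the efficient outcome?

$11726.63 thousand

Competitive equilibrium: 233 − 0.3q = 7 + 0.1q → q* = 565, p* = 63.5.
Marginal revenue: MR = 233 − 0.6q. Set MR = MC: 233 − 0.6q = 7 + 0.1q → q_m = 322.85714.
Price p_m = 233 − 0.3·322.85714 = 136.14286; MC(q_m) = 7 + 0.1·322.85714 = 39.28571.
Competitive q* = 565, so Δq = 242.14286; wedge = 136.14286 − 39.28571 = 96.85715.
Welfare loss = ½ × 242.14286 × 96.85715 = $11726.63 thousand.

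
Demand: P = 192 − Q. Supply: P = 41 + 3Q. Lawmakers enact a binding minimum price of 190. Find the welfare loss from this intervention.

Competitive equilibrium: 192 − Q = 41 + 3Q → Q* = 37.75, P* = 154.25.
At the floor P = 190, quantity demanded = (192 − 190)/1 = 2.
Sellers' marginal cost at Q' = 2: 41 + 3·2 = 47.
ΔQ = 37.75 − 2 = 35.75; wedge = 190 − 47 = 143.
Welfare loss = ½ × 35.75 × 143 = 2556.125.

2556.125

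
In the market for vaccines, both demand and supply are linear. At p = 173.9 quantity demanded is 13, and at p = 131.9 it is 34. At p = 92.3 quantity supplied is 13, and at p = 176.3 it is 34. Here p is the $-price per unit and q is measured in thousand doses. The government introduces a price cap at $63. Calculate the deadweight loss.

Demand slope = (131.9 − 173.9)/(34 − 13) = −2, so p = 199.9 − 2q.
Supply slope = (176.3 − 92.3)/(34 − 13) = 4, so p = 40.3 + 4q.
Competitive equilibrium: 199.9 − 2q = 40.3 + 4q → q* = 26.6, p* = 146.7.
At the ceiling p = 63, quantity supplied = (63 − 40.3)/4 = 5.675.
Willingness to pay at q' = 5.675: 199.9 − 2·5.675 = 188.55.
Δq = 26.6 − 5.675 = 20.925; wedge = 188.55 − 63 = 125.55.
Deadweight loss = ½ × 20.925 × 125.55 = $1313.57 thousand.

$1313.57 thousand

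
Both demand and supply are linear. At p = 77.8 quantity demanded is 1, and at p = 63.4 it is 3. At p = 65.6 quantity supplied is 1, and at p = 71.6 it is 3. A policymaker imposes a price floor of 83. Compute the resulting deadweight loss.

18.77

Demand slope = (63.4 − 77.8)/(3 − 1) = −7.2, so p = 85 − 7.2q.
Supply slope = (71.6 − 65.6)/(3 − 1) = 3, so p = 62.6 + 3q.
Competitive equilibrium: 85 − 7.2q = 62.6 + 3q → q* = 2.1961, p* = 69.1882.
At the floor p = 83, quantity demanded = (85 − 83)/7.2 = 0.2778.
Sellers' marginal cost at q' = 0.2778: 62.6 + 3·0.2778 = 63.4334.
Δq = 2.1961 − 0.2778 = 1.9183; wedge = 83 − 63.4334 = 19.5666.
The triangle = ½ × 1.9183 × 19.5666 = 18.77.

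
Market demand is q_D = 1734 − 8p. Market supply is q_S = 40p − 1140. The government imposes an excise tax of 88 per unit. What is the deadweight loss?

In inverse form: demand p = 216.75 − 0.125q, supply p = 28.5 + 0.025q.
Competitive equilibrium: 216.75 − 0.125q = 28.5 + 0.025q → q* = 1255, p* = 59.875.
With the tax, the buyer price exceeds the seller price by 88: (216.75 − 0.125q) − (28.5 + 0.025q) = 88 → q' = 668.3333.
Δq = 1255 − 668.3333 = 586.6667; the wedge equals the tax, 88.
The triangle = ½ × 586.6667 × 88 = 25813.33.

25813.33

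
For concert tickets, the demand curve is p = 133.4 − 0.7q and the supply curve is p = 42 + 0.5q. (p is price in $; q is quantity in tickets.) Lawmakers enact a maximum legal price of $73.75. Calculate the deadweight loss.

Competitive equilibrium: 133.4 − 0.7q = 42 + 0.5q → q* = 76.1667, p* = 80.0833.
At the ceiling p = 73.75, quantity supplied = (73.75 − 42)/0.5 = 63.5.
Willingness to pay at q' = 63.5: 133.4 − 0.7·63.5 = 88.95.
Δq = 76.1667 − 63.5 = 12.6667; wedge = 88.95 − 73.75 = 15.2.
Welfare loss = ½ × 12.6667 × 15.2 = $96.27.

$96.27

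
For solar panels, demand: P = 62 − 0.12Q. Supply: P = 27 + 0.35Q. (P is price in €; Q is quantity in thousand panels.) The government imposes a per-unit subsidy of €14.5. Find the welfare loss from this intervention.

€223.67 thousand

Competitive equilibrium: 62 − 0.12Q = 27 + 0.35Q → Q* = 74.4681, P* = 53.0638.
The subsidy lowers effective supply by 14.5: P = 12.5 + 0.35Q.
New quantity: 62 − 0.12Q = 12.5 + 0.35Q → Q' = 105.3191.
Overproduction ΔQ = 105.3191 − 74.4681 = 30.851; wedge = subsidy = 14.5.
The triangle = ½ × 30.851 × 14.5 = €223.67 thousand.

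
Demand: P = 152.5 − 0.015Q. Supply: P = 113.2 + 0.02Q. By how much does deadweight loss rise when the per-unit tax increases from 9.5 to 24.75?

7461.61

Competitive equilibrium: 152.5 − 0.015Q = 113.2 + 0.02Q → Q* = 1122.8571, P* = 135.6571.
For a per-unit tax t: ΔQ = t/0.035, so DWL = ½·t·(t/0.035) = t²/0.07.
At t = 9.5: DWL = 1289.286. At t = 24.75: DWL = 8750.893.
Increase = 8750.893 − 1289.286 = 7461.61.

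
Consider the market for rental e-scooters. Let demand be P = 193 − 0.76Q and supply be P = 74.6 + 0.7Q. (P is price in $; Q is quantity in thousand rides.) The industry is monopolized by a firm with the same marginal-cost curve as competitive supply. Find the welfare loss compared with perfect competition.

$562.65 thousand

Competitive equilibrium: 193 − 0.76Q = 74.6 + 0.7Q → Q* = 81.09589, P* = 131.36712.
Marginal revenue: MR = 193 − 1.52Q. Set MR = MC: 193 − 1.52Q = 74.6 + 0.7Q → Q_m = 53.33333.
Price P_m = 193 − 0.76·53.33333 = 152.46667; MC(Q_m) = 74.6 + 0.7·53.33333 = 111.93333.
Competitive Q* = 81.09589, so ΔQ = 27.76256; wedge = 152.46667 − 111.93333 = 40.53334.
Welfare loss = ½ × 27.76256 × 40.53334 = $562.65 thousand.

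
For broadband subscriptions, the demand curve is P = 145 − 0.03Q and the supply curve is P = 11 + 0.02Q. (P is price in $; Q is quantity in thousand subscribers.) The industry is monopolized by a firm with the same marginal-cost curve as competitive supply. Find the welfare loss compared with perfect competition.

$25250.625 thousand

Competitive equilibrium: 145 − 0.03Q = 11 + 0.02Q → Q* = 2680, P* = 64.6.
Marginal revenue: MR = 145 − 0.06Q. Set MR = MC: 145 − 0.06Q = 11 + 0.02Q → Q_m = 1675.
Price P_m = 145 − 0.03·1675 = 94.75; MC(Q_m) = 11 + 0.02·1675 = 44.5.
Competitive Q* = 2680, so ΔQ = 1005; wedge = 94.75 − 44.5 = 50.25.
DWL = ½ × 1005 × 50.25 = $25250.625 thousand.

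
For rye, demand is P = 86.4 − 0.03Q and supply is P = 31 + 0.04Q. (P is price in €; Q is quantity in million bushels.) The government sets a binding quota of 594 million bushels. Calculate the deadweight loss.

€1364.23 million

Competitive equilibrium: 86.4 − 0.03Q = 31 + 0.04Q → Q* = 791.4286, P* = 62.6571.
At Q = 594: demand price = 86.4 − 0.03·594 = 68.58; supply price = 31 + 0.04·594 = 54.76.
ΔQ = 791.4286 − 594 = 197.4286; wedge = 68.58 − 54.76 = 13.82.
Deadweight loss = ½ × 197.4286 × 13.82 = €1364.23 million.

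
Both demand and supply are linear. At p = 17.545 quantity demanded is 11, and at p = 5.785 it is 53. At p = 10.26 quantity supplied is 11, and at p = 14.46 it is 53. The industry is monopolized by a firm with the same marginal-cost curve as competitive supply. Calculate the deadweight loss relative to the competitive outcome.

31.13

Demand slope = (5.785 − 17.545)/(53 − 11) = −0.28, so p = 20.625 − 0.28q.
Supply slope = (14.46 − 10.26)/(53 − 11) = 0.1, so p = 9.16 + 0.1q.
Competitive equilibrium: 20.625 − 0.28q = 9.16 + 0.1q → q* = 30.1711, p* = 12.1771.
Marginal revenue: MR = 20.625 − 0.56q. Set MR = MC: 20.625 − 0.56q = 9.16 + 0.1q → q_m = 17.3712.
Price p_m = 20.625 − 0.28·17.3712 = 15.7611; MC(q_m) = 9.16 + 0.1·17.3712 = 10.8971.
Competitive q* = 30.1711, so Δq = 12.7999; wedge = 15.7611 − 10.8971 = 4.864.
The triangle = ½ × 12.7999 × 4.864 = 31.13.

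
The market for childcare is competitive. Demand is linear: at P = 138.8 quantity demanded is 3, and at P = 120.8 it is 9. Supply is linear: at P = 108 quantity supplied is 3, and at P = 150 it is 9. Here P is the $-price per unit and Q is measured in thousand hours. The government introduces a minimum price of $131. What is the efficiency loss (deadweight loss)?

Demand slope = (120.8 − 138.8)/(9 − 3) = −3, so P = 147.8 − 3Q.
Supply slope = (150 − 108)/(9 − 3) = 7, so P = 87 + 7Q.
Competitive equilibrium: 147.8 − 3Q = 87 + 7Q → Q* = 6.08, P* = 129.56.
At the floor P = 131, quantity demanded = (147.8 − 131)/3 = 5.6.
Sellers' marginal cost at Q' = 5.6: 87 + 7·5.6 = 126.2.
ΔQ = 6.08 − 5.6 = 0.48; wedge = 131 − 126.2 = 4.8.
DWL = ½ × 0.48 × 4.8 = $1.152 thousand.

$1.152 thousand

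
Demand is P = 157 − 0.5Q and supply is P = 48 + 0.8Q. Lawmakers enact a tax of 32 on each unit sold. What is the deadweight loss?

393.85

Competitive equilibrium: 157 − 0.5Q = 48 + 0.8Q → Q* = 83.8462, P* = 115.0769.
With the tax, the buyer price exceeds the seller price by 32: (157 − 0.5Q) − (48 + 0.8Q) = 32 → Q' = 59.2308.
ΔQ = 83.8462 − 59.2308 = 24.6154; the wedge equals the tax, 32.
DWL = ½ × 24.6154 × 32 = 393.85.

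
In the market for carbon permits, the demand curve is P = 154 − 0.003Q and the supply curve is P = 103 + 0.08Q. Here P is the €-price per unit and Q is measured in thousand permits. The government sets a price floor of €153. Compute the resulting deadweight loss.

Competitive equilibrium: 154 − 0.003Q = 103 + 0.08Q → Q* = 614.45783, P* = 152.15663.
At the floor P = 153, quantity demanded = (154 − 153)/0.003 = 333.33333.
Sellers' marginal cost at Q' = 333.33333: 103 + 0.08·333.33333 = 129.66667.
ΔQ = 614.45783 − 333.33333 = 281.1245; wedge = 153 − 129.66667 = 23.33333.
DWL = ½ × 281.1245 × 23.33333 = €3279.79 thousand.

€3279.79 thousand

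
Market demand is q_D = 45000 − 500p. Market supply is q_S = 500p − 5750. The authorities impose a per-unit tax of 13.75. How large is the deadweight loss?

In inverse form: demand p = 90 − 0.002q, supply p = 11.5 + 0.002q.
Competitive equilibrium: 90 − 0.002q = 11.5 + 0.002q → q* = 19625, p* = 50.75.
With the tax, the buyer price exceeds the seller price by 13.75: (90 − 0.002q) − (11.5 + 0.002q) = 13.75 → q' = 16187.5.
Δq = 19625 − 16187.5 = 3437.5; the wedge equals the tax, 13.75.
Welfare loss = ½ × 3437.5 × 13.75 = 23632.81.

23632.81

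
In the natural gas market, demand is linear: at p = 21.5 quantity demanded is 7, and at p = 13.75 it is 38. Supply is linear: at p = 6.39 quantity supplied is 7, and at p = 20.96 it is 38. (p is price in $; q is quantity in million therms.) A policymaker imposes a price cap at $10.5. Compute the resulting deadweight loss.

Demand slope = (13.75 − 21.5)/(38 − 7) = −0.25, so p = 23.25 − 0.25q.
Supply slope = (20.96 − 6.39)/(38 − 7) = 0.47, so p = 3.1 + 0.47q.
Competitive equilibrium: 23.25 − 0.25q = 3.1 + 0.47q → q* = 27.9861, p* = 16.2535.
At the ceiling p = 10.5, quantity supplied = (10.5 − 3.1)/0.47 = 15.7447.
Willingness to pay at q' = 15.7447: 23.25 − 0.25·15.7447 = 19.3138.
Δq = 27.9861 − 15.7447 = 12.2414; wedge = 19.3138 − 10.5 = 8.8138.
Welfare loss = ½ × 12.2414 × 8.8138 = $53.95 million.

$53.95 million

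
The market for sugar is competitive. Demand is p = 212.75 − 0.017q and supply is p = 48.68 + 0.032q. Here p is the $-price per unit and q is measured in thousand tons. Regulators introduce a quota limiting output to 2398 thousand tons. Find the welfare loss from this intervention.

$22128.35 thousand

Competitive equilibrium: 212.75 − 0.017q = 48.68 + 0.032q → q* = 3348.3673, p* = 155.8278.
At q = 2398: demand price = 212.75 − 0.017·2398 = 171.984; supply price = 48.68 + 0.032·2398 = 125.416.
Δq = 3348.3673 − 2398 = 950.3673; wedge = 171.984 − 125.416 = 46.568.
Welfare loss = ½ × 950.3673 × 46.568 = $22128.35 thousand.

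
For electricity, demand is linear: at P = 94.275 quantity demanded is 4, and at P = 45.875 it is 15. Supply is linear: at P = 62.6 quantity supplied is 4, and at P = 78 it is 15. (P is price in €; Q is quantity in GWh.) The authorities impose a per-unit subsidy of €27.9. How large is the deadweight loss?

€67.10

Demand slope = (45.875 − 94.275)/(15 − 4) = −4.4, so P = 111.875 − 4.4Q.
Supply slope = (78 − 62.6)/(15 − 4) = 1.4, so P = 57 + 1.4Q.
Competitive equilibrium: 111.875 − 4.4Q = 57 + 1.4Q → Q* = 9.46121, P* = 70.24569.
The subsidy lowers effective supply by 27.9: P = 29.1 + 1.4Q.
New quantity: 111.875 − 4.4Q = 29.1 + 1.4Q → Q' = 14.27155.
Overproduction ΔQ = 14.27155 − 9.46121 = 4.81034; wedge = subsidy = 27.9.
Welfare loss = ½ × 4.81034 × 27.9 = €67.10.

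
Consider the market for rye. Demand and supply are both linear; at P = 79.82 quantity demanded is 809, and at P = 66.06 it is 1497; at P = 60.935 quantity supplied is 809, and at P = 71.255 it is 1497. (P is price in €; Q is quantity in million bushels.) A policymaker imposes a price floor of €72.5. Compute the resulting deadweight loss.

Demand slope = (66.06 − 79.82)/(1497 − 809) = −0.02, so P = 96 − 0.02Q.
Supply slope = (71.255 − 60.935)/(1497 − 809) = 0.015, so P = 48.8 + 0.015Q.
Competitive equilibrium: 96 − 0.02Q = 48.8 + 0.015Q → Q* = 1348.5714, P* = 69.0286.
At the floor P = 72.5, quantity demanded = (96 − 72.5)/0.02 = 1175.
Sellers' marginal cost at Q' = 1175: 48.8 + 0.015·1175 = 66.425.
ΔQ = 1348.5714 − 1175 = 173.5714; wedge = 72.5 − 66.425 = 6.075.
Welfare loss = ½ × 173.5714 × 6.075 = €527.22 million.

€527.22 million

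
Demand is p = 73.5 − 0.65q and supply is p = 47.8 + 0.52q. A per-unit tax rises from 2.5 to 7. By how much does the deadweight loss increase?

18.27

Competitive equilibrium: 73.5 − 0.65q = 47.8 + 0.52q → q* = 21.9658, p* = 59.2222.
For a per-unit tax t: Δq = t/1.17, so DWL = ½·t·(t/1.17) = t²/2.34.
At t = 2.5: DWL = 2.671. At t = 7: DWL = 20.94.
Increase = 20.94 − 2.671 = 18.27.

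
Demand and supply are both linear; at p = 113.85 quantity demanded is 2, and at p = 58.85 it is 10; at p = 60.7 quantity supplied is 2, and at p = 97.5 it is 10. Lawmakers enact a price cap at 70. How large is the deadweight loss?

Demand slope = (58.85 − 113.85)/(10 − 2) = −6.875, so p = 127.6 − 6.875q.
Supply slope = (97.5 − 60.7)/(10 − 2) = 4.6, so p = 51.5 + 4.6q.
Competitive equilibrium: 127.6 − 6.875q = 51.5 + 4.6q → q* = 6.6318, p* = 82.0063.
At the ceiling p = 70, quantity supplied = (70 − 51.5)/4.6 = 4.0217.
Willingness to pay at q' = 4.0217: 127.6 − 6.875·4.0217 = 99.9508.
Δq = 6.6318 − 4.0217 = 2.6101; wedge = 99.9508 − 70 = 29.9508.
Deadweight loss = ½ × 2.6101 × 29.9508 = 39.09.

39.09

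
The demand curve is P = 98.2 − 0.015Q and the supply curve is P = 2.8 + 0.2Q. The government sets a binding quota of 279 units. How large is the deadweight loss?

2916.80

Competitive equilibrium: 98.2 − 0.015Q = 2.8 + 0.2Q → Q* = 443.7209, P* = 91.5442.
At Q = 279: demand price = 98.2 − 0.015·279 = 94.015; supply price = 2.8 + 0.2·279 = 58.6.
ΔQ = 443.7209 − 279 = 164.7209; wedge = 94.015 − 58.6 = 35.415.
Deadweight loss = ½ × 164.7209 × 35.415 = 2916.80.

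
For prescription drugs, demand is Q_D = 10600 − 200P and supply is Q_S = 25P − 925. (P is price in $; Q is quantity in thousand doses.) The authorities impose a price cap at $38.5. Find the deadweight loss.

$2276.09 thousand

In inverse form: demand P = 53 − 0.005Q, supply P = 37 + 0.04Q.
Competitive equilibrium: 53 − 0.005Q = 37 + 0.04Q → Q* = 355.5556, P* = 51.2222.
At the ceiling P = 38.5, quantity supplied = (38.5 − 37)/0.04 = 37.5.
Willingness to pay at Q' = 37.5: 53 − 0.005·37.5 = 52.8125.
ΔQ = 355.5556 − 37.5 = 318.0556; wedge = 52.8125 − 38.5 = 14.3125.
DWL = ½ × 318.0556 × 14.3125 = $2276.09 thousand.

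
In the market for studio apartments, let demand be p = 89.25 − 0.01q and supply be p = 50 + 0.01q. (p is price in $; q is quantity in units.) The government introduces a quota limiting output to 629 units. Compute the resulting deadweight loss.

Competitive equilibrium: 89.25 − 0.01q = 50 + 0.01q → q* = 1962.5, p* = 69.625.
At q = 629: demand price = 89.25 − 0.01·629 = 82.96; supply price = 50 + 0.01·629 = 56.29.
Δq = 1962.5 − 629 = 1333.5; wedge = 82.96 − 56.29 = 26.67.
Welfare loss = ½ × 1333.5 × 26.67 = $17782.22.

$17782.22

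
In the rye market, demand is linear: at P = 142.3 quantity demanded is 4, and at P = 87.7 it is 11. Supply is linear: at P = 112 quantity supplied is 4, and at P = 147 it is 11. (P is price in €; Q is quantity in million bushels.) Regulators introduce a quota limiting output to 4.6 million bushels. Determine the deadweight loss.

Demand slope = (87.7 − 142.3)/(11 − 4) = −7.8, so P = 173.5 − 7.8Q.
Supply slope = (147 − 112)/(11 − 4) = 5, so P = 92 + 5Q.
Competitive equilibrium: 173.5 − 7.8Q = 92 + 5Q → Q* = 6.3672, P* = 123.8359.
At Q = 4.6: demand price = 173.5 − 7.8·4.6 = 137.62; supply price = 92 + 5·4.6 = 115.
ΔQ = 6.3672 − 4.6 = 1.7672; wedge = 137.62 − 115 = 22.62.
The triangle = ½ × 1.7672 × 22.62 = €19.99 million.

€19.99 million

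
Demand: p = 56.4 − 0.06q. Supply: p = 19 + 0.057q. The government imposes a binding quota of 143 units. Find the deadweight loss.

1825.67

Competitive equilibrium: 56.4 − 0.06q = 19 + 0.057q → q* = 319.6581, p* = 37.2205.
At q = 143: demand price = 56.4 − 0.06·143 = 47.82; supply price = 19 + 0.057·143 = 27.151.
Δq = 319.6581 − 143 = 176.6581; wedge = 47.82 − 27.151 = 20.669.
The triangle = ½ × 176.6581 × 20.669 = 1825.67.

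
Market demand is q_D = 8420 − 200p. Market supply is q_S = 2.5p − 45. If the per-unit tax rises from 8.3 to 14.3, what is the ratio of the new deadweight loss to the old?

2.968

In inverse form: demand p = 42.1 − 0.005q, supply p = 18 + 0.4q.
Competitive equilibrium: 42.1 − 0.005q = 18 + 0.4q → q* = 59.5062, p* = 41.8025.
For a per-unit tax t: Δq = t/0.405, so DWL = ½·t·(t/0.405) = t²/0.81.
At t = 8.3: DWL = 85.049. At t = 14.3: DWL = 252.457.
Ratio = (14.3/8.3)² = 2.968.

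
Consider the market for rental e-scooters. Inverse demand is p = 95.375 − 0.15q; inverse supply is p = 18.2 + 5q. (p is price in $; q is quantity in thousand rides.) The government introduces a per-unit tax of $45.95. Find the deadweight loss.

$204.99 thousand

Competitive equilibrium: 95.375 − 0.15q = 18.2 + 5q → q* = 14.9854, p* = 93.1272.
With the tax, the buyer price exceeds the seller price by 45.95: (95.375 − 0.15q) − (18.2 + 5q) = 45.95 → q' = 6.0631.
Δq = 14.9854 − 6.0631 = 8.9223; the wedge equals the tax, 45.95.
Welfare loss = ½ × 8.9223 × 45.95 = $204.99 thousand.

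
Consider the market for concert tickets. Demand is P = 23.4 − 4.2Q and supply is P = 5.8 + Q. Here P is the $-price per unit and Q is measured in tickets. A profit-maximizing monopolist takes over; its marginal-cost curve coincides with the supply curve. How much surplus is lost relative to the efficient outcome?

$5.95

Competitive equilibrium: 23.4 − 4.2Q = 5.8 + Q → Q* = 3.3846, P* = 9.1846.
Marginal revenue: MR = 23.4 − 8.4Q. Set MR = MC: 23.4 − 8.4Q = 5.8 + Q → Q_m = 1.8723.
Price P_m = 23.4 − 4.2·1.8723 = 15.5363; MC(Q_m) = 5.8 + 1·1.8723 = 7.6723.
Competitive Q* = 3.3846, so ΔQ = 1.5123; wedge = 15.5363 − 7.6723 = 7.864.
Welfare loss = ½ × 1.5123 × 7.864 = $5.95.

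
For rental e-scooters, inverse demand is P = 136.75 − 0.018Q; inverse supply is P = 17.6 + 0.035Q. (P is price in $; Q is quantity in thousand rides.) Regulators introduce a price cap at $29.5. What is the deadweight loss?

$96483.74 thousand

Competitive equilibrium: 136.75 − 0.018Q = 17.6 + 0.035Q → Q* = 2248.1132, P* = 96.284.
At the ceiling P = 29.5, quantity supplied = (29.5 − 17.6)/0.035 = 340.
Willingness to pay at Q' = 340: 136.75 − 0.018·340 = 130.63.
ΔQ = 2248.1132 − 340 = 1908.1132; wedge = 130.63 − 29.5 = 101.13.
Deadweight loss = ½ × 1908.1132 × 101.13 = $96483.74 thousand.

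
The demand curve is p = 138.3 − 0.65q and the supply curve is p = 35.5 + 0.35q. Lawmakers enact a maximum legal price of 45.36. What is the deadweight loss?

2784.71

Competitive equilibrium: 138.3 − 0.65q = 35.5 + 0.35q → q* = 102.8, p* = 71.48.
At the ceiling p = 45.36, quantity supplied = (45.36 − 35.5)/0.35 = 28.1714.
Willingness to pay at q' = 28.1714: 138.3 − 0.65·28.1714 = 119.9886.
Δq = 102.8 − 28.1714 = 74.6286; wedge = 119.9886 − 45.36 = 74.6286.
The triangle = ½ × 74.6286 × 74.6286 = 2784.71.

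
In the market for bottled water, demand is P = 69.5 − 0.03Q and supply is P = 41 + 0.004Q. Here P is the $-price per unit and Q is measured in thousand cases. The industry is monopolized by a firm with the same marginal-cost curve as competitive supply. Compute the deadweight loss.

Competitive equilibrium: 69.5 − 0.03Q = 41 + 0.004Q → Q* = 838.23529, P* = 44.35294.
Marginal revenue: MR = 69.5 − 0.06Q. Set MR = MC: 69.5 − 0.06Q = 41 + 0.004Q → Q_m = 445.3125.
Price P_m = 69.5 − 0.03·445.3125 = 56.14063; MC(Q_m) = 41 + 0.004·445.3125 = 42.78125.
Competitive Q* = 838.23529, so ΔQ = 392.92279; wedge = 56.14063 − 42.78125 = 13.35938.
Welfare loss = ½ × 392.92279 × 13.35938 = $2624.60 thousand.

$2624.60 thousand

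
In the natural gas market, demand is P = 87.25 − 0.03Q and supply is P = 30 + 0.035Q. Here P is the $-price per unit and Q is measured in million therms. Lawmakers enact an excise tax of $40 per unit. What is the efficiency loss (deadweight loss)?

$12307.69 million

Competitive equilibrium: 87.25 − 0.03Q = 30 + 0.035Q → Q* = 880.7692, P* = 60.8269.
With the tax, the buyer price exceeds the seller price by 40: (87.25 − 0.03Q) − (30 + 0.035Q) = 40 → Q' = 265.3846.
ΔQ = 880.7692 − 265.3846 = 615.3846; the wedge equals the tax, 40.
Deadweight loss = ½ × 615.3846 × 40 = $12307.69 million.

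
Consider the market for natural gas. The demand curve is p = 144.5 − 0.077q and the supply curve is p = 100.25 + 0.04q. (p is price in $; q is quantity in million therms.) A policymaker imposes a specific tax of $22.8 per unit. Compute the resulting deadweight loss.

$2221.54 million

Competitive equilibrium: 144.5 − 0.077q = 100.25 + 0.04q → q* = 378.2051, p* = 115.3782.
With the tax, the buyer price exceeds the seller price by 22.8: (144.5 − 0.077q) − (100.25 + 0.04q) = 22.8 → q' = 183.3333.
Δq = 378.2051 − 183.3333 = 194.8718; the wedge equals the tax, 22.8.
DWL = ½ × 194.8718 × 22.8 = $2221.54 million.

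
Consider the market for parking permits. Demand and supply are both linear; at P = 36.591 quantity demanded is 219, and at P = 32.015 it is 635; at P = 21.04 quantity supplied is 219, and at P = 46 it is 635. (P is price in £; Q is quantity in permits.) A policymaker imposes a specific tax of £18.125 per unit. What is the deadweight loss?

Demand slope = (32.015 − 36.591)/(635 − 219) = −0.011, so P = 39 − 0.011Q.
Supply slope = (46 − 21.04)/(635 − 219) = 0.06, so P = 7.9 + 0.06Q.
Competitive equilibrium: 39 − 0.011Q = 7.9 + 0.06Q → Q* = 438.0282, P* = 34.1817.
With the tax, the buyer price exceeds the seller price by 18.125: (39 − 0.011Q) − (7.9 + 0.06Q) = 18.125 → Q' = 182.7465.
ΔQ = 438.0282 − 182.7465 = 255.2817; the wedge equals the tax, 18.125.
The triangle = ½ × 255.2817 × 18.125 = £2313.49.

£2313.49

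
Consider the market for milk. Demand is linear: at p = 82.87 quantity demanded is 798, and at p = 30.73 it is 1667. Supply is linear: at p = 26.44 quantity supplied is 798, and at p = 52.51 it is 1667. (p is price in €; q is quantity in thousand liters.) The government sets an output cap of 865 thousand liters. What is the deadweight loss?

€14112 thousand

Demand slope = (30.73 − 82.87)/(1667 − 798) = −0.06, so p = 130.75 − 0.06q.
Supply slope = (52.51 − 26.44)/(1667 − 798) = 0.03, so p = 2.5 + 0.03q.
Competitive equilibrium: 130.75 − 0.06q = 2.5 + 0.03q → q* = 1425, p* = 45.25.
At q = 865: demand price = 130.75 − 0.06·865 = 78.85; supply price = 2.5 + 0.03·865 = 28.45.
Δq = 1425 − 865 = 560; wedge = 78.85 − 28.45 = 50.4.
Welfare loss = ½ × 560 × 50.4 = €14112 thousand.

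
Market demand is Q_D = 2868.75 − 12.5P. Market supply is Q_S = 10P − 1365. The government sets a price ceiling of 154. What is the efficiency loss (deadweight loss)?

10506.25

In inverse form: demand P = 229.5 − 0.08Q, supply P = 136.5 + 0.1Q.
Competitive equilibrium: 229.5 − 0.08Q = 136.5 + 0.1Q → Q* = 516.6667, P* = 188.1667.
At the ceiling P = 154, quantity supplied = (154 − 136.5)/0.1 = 175.
Willingness to pay at Q' = 175: 229.5 − 0.08·175 = 215.5.
ΔQ = 516.6667 − 175 = 341.6667; wedge = 215.5 − 154 = 61.5.
The triangle = ½ × 341.6667 × 61.5 = 10506.25.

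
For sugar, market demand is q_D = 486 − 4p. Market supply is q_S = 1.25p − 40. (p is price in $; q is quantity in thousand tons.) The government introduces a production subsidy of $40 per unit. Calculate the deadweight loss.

In inverse form: demand p = 121.5 − 0.25q, supply p = 32 + 0.8q.
Competitive equilibrium: 121.5 − 0.25q = 32 + 0.8q → q* = 85.2381, p* = 100.1905.
The subsidy lowers effective supply by 40: p = 0.8q − 8.
New quantity: 121.5 − 0.25q = 0.8q − 8 → q' = 123.3333.
Overproduction Δq = 123.3333 − 85.2381 = 38.0952; wedge = subsidy = 40.
DWL = ½ × 38.0952 × 40 = $761.90 thousand.

$761.90 thousand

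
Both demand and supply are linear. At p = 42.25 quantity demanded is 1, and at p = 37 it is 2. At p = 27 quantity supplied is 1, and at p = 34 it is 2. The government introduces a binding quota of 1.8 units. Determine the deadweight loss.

Demand slope = (37 − 42.25)/(2 − 1) = −5.25, so p = 47.5 − 5.25q.
Supply slope = (34 − 27)/(2 − 1) = 7, so p = 20 + 7q.
Competitive equilibrium: 47.5 − 5.25q = 20 + 7q → q* = 2.2449, p* = 35.7143.
At q = 1.8: demand price = 47.5 − 5.25·1.8 = 38.05; supply price = 20 + 7·1.8 = 32.6.
Δq = 2.2449 − 1.8 = 0.4449; wedge = 38.05 − 32.6 = 5.45.
The triangle = ½ × 0.4449 × 5.45 = 1.21.

1.21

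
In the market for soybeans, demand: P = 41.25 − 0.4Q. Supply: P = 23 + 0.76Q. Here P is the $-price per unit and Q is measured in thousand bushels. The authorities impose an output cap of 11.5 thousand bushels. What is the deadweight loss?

$10.39 thousand

Competitive equilibrium: 41.25 − 0.4Q = 23 + 0.76Q → Q* = 15.7328, P* = 34.9569.
At Q = 11.5: demand price = 41.25 − 0.4·11.5 = 36.65; supply price = 23 + 0.76·11.5 = 31.74.
ΔQ = 15.7328 − 11.5 = 4.2328; wedge = 36.65 − 31.74 = 4.91.
Welfare loss = ½ × 4.2328 × 4.91 = $10.39 thousand.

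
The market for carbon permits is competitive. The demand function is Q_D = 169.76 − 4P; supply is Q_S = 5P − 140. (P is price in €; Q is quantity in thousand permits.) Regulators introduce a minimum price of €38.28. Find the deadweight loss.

€53.70 thousand

In inverse form: demand P = 42.44 − 0.25Q, supply P = 28 + 0.2Q.
Competitive equilibrium: 42.44 − 0.25Q = 28 + 0.2Q → Q* = 32.0889, P* = 34.4178.
At the floor P = 38.28, quantity demanded = (42.44 − 38.28)/0.25 = 16.64.
Sellers' marginal cost at Q' = 16.64: 28 + 0.2·16.64 = 31.328.
ΔQ = 32.0889 − 16.64 = 15.4489; wedge = 38.28 − 31.328 = 6.952.
The triangle = ½ × 15.4489 × 6.952 = €53.70 thousand.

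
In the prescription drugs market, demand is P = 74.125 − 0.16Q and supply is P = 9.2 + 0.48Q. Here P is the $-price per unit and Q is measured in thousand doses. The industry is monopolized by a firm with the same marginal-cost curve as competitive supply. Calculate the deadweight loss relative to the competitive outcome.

Competitive equilibrium: 74.125 − 0.16Q = 9.2 + 0.48Q → Q* = 101.4453, P* = 57.8938.
Marginal revenue: MR = 74.125 − 0.32Q. Set MR = MC: 74.125 − 0.32Q = 9.2 + 0.48Q → Q_m = 81.1563.
Price P_m = 74.125 − 0.16·81.1563 = 61.14; MC(Q_m) = 9.2 + 0.48·81.1563 = 48.155.
Competitive Q* = 101.4453, so ΔQ = 20.289; wedge = 61.14 − 48.155 = 12.985.
DWL = ½ × 20.289 × 12.985 = $131.73 thousand.

$131.73 thousand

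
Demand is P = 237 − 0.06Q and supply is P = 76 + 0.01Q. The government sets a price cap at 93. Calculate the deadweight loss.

Competitive equilibrium: 237 − 0.06Q = 76 + 0.01Q → Q* = 2300, P* = 99.
At the ceiling P = 93, quantity supplied = (93 − 76)/0.01 = 1700.
Willingness to pay at Q' = 1700: 237 − 0.06·1700 = 135.
ΔQ = 2300 − 1700 = 600; wedge = 135 − 93 = 42.
DWL = ½ × 600 × 42 = 12600.

12600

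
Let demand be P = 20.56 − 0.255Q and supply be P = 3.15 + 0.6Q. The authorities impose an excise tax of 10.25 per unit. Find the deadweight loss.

61.44

Competitive equilibrium: 20.56 − 0.255Q = 3.15 + 0.6Q → Q* = 20.3626, P* = 15.3675.
With the tax, the buyer price exceeds the seller price by 10.25: (20.56 − 0.255Q) − (3.15 + 0.6Q) = 10.25 → Q' = 8.3743.
ΔQ = 20.3626 − 8.3743 = 11.9883; the wedge equals the tax, 10.25.
The triangle = ½ × 11.9883 × 10.25 = 61.44.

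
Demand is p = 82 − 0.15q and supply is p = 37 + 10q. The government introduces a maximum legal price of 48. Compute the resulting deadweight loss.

Competitive equilibrium: 82 − 0.15q = 37 + 10q → q* = 4.4335, p* = 81.335.
At the ceiling p = 48, quantity supplied = (48 − 37)/10 = 1.1.
Willingness to pay at q' = 1.1: 82 − 0.15·1.1 = 81.835.
Δq = 4.4335 − 1.1 = 3.3335; wedge = 81.835 − 48 = 33.835.
Deadweight loss = ½ × 3.3335 × 33.835 = 56.39.

56.39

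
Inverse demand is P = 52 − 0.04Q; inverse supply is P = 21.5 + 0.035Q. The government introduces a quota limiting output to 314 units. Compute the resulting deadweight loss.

Competitive equilibrium: 52 − 0.04Q = 21.5 + 0.035Q → Q* = 406.6667, P* = 35.7333.
At Q = 314: demand price = 52 − 0.04·314 = 39.44; supply price = 21.5 + 0.035·314 = 32.49.
ΔQ = 406.6667 − 314 = 92.6667; wedge = 39.44 − 32.49 = 6.95.
The triangle = ½ × 92.6667 × 6.95 = 322.02.

322.02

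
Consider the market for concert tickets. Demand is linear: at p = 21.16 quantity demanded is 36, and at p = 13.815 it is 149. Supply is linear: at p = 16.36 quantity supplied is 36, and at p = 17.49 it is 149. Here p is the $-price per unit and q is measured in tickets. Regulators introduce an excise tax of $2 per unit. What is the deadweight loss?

Demand slope = (13.815 − 21.16)/(149 − 36) = −0.065, so p = 23.5 − 0.065q.
Supply slope = (17.49 − 16.36)/(149 − 36) = 0.01, so p = 16 + 0.01q.
Competitive equilibrium: 23.5 − 0.065q = 16 + 0.01q → q* = 100, p* = 17.
With the tax, the buyer price exceeds the seller price by 2: (23.5 − 0.065q) − (16 + 0.01q) = 2 → q' = 73.3333.
Δq = 100 − 73.3333 = 26.6667; the wedge equals the tax, 2.
The triangle = ½ × 26.6667 × 2 = $26.67.

$26.67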